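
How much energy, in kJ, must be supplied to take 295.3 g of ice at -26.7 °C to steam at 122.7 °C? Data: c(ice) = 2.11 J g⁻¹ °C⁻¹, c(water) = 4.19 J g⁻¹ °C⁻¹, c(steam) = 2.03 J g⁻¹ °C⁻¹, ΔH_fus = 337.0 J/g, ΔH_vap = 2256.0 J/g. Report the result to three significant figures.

q = 920 kJ

q1 (heat ice -26.7→0.0 °C): 295.3 × 2.11 × 26.7 = 16636 J
q2 (melt at 0 °C): 295.3 × 337.0 = 99516 J
q3 (heat water 0.0→100.0 °C): 295.3 × 4.19 × 100.0 = 123731 J
q4 (vaporize at 100 °C): 295.3 × 2256.0 = 666197 J
q5 (heat steam 100.0→122.7 °C): 295.3 × 2.03 × 22.7 = 13608 J
Total: 16636 + 99516 + 123731 + 666197 + 13608 = 919688 J = 920 kJ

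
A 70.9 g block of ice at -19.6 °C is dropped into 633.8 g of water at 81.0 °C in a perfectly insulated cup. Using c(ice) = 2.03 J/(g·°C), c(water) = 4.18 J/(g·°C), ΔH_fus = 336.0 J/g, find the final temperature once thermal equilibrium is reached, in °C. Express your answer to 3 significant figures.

Heat to bring ice to 0 °C and melt it: q₁ = 70.9×2.03×19.6 + 70.9×336.0 = 26643 J
Heat the water can supply cooling to 0 °C: 633.8×4.18×81.0 = 214592 J > q₁, so all ice melts.
Energy balance: 633.8×4.18×(81.0 − T) = 26643 + 70.9×4.18×(T − 0)
2649.284(81.0 − T) = 26643 + 296.362 T
214592 − 26643 = 2945.646 T
T = 187949 / 2945.646 = 63.81 °C

T_f = 63.8 °C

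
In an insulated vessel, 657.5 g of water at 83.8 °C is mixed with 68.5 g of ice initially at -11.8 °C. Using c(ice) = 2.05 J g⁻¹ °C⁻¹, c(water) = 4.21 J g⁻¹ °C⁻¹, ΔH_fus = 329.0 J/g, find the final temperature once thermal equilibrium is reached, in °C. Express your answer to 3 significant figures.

Heat to bring ice to 0 °C and melt it: q₁ = 68.5×2.05×11.8 + 68.5×329.0 = 24194 J
Heat the water can supply cooling to 0 °C: 657.5×4.21×83.8 = 231965 J > q₁, so all ice melts.
Energy balance: 657.5×4.21×(83.8 − T) = 24194 + 68.5×4.21×(T − 0)
2768.075(83.8 − T) = 24194 + 288.385 T
231965 − 24194 = 3056.460 T
T = 207771 / 3056.460 = 67.98 °C

T_f = 68.0 °C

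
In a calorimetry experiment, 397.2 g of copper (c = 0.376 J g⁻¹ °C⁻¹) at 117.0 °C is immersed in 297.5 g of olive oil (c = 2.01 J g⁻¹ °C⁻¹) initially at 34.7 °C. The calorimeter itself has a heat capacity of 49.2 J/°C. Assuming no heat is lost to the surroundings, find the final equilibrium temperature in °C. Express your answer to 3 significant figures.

Heat lost by copper = heat gained by olive oil + calorimeter.
(397.2)(0.376)(117.0 − T) = [(297.5)(2.01) + 49.2](T − 34.7)
149.3472 (117.0 − T) = 647.175 (T − 34.7)
17474 − 149.3472 T = 647.175 T − 22457
39931 = 796.5222 T
T = 50.13 °C

T_f = 50.1 °C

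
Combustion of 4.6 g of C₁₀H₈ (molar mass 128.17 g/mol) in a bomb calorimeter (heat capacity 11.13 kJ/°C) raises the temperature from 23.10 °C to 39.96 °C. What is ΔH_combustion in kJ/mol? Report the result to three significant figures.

ΔH = -5230 kJ/mol

ΔT = 39.96 − 23.10 = 16.86 °C
q_cal = C_cal × ΔT = 11.13 × 16.86 = 187.6518 kJ
n = 4.6 / 128.17 = 0.03589 mol
q_rxn = −q_cal = -187.6518 kJ
ΔH = -187.6518 / 0.03589 = -5229 kJ/mol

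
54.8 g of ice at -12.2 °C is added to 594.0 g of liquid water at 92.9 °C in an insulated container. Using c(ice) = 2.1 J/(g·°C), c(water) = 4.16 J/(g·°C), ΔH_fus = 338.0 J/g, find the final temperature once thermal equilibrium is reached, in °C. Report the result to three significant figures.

Heat to bring ice to 0 °C and melt it: q₁ = 54.8×2.1×12.2 + 54.8×338.0 = 19926 J
Heat the water can supply cooling to 0 °C: 594.0×4.16×92.9 = 229560 J > q₁, so all ice melts.
Energy balance: 594.0×4.16×(92.9 − T) = 19926 + 54.8×4.16×(T − 0)
2471.04(92.9 − T) = 19926 + 227.968 T
229560 − 19926 = 2699.008 T
T = 209634 / 2699.008 = 77.67 °C

T_f = 77.7 °C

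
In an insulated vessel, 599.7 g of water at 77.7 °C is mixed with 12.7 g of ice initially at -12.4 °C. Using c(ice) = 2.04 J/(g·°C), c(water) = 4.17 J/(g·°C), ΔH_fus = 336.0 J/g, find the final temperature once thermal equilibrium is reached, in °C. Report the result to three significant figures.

T_f = 74.3 °C

Heat to bring ice to 0 °C and melt it: q₁ = 12.7×2.04×12.4 + 12.7×336.0 = 4588.5 J
Heat the water can supply cooling to 0 °C: 599.7×4.17×77.7 = 194308 J > q₁, so all ice melts.
Energy balance: 599.7×4.17×(77.7 − T) = 4588.5 + 12.7×4.17×(T − 0)
2500.749(77.7 − T) = 4588.5 + 52.959 T
194308 − 4588.5 = 2553.708 T
T = 189719.5 / 2553.708 = 74.29 °C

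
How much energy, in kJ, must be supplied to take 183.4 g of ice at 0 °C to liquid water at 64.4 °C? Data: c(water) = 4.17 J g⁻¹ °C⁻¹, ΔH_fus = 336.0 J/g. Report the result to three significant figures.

q = 111 kJ

q1 (melt at 0 °C): 183.4 × 336.0 = 61622 J
q2 (heat water 0.0→64.4 °C): 183.4 × 4.17 × 64.4 = 49252 J
Total: 61622 + 49252 = 110874 J = 111 kJ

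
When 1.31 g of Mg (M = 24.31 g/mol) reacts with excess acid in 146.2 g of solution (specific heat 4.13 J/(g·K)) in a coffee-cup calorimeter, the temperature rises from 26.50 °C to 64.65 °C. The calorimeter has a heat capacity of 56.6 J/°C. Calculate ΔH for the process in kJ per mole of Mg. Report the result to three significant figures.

ΔH = -468 kJ/mol

|ΔT| = |64.65 − 26.50| = 38.15 °C
|q_surr| = (146.2 × 4.13 + 56.6) × 38.15 = 660.406 × 38.15 = 25194 J
n(Mg) = 1.31 / 24.31 = 0.053887 mol
Temperature rose, so q_rxn = −|q_surr| = -25.194 kJ
ΔH = q_rxn / n = -467.5 kJ/mol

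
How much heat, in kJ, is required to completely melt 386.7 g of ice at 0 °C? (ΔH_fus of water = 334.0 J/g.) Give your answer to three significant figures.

q = 129 kJ

q = m × ΔH_fus = 386.7 × 334.0 = 129200 J = 129 kJ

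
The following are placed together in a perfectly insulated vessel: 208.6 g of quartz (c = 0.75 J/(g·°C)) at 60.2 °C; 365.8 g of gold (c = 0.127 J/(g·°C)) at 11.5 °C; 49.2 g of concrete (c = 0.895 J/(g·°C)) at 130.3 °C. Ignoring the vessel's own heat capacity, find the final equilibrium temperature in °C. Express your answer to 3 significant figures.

Σ mᵢcᵢ(T − Tᵢ) = 0  ⇒  T = Σ mᵢcᵢTᵢ / Σ mᵢcᵢ
Σ mᵢcᵢ = 208.6×0.75 + 365.8×0.127 + 49.2×0.895 = 246.9406
Σ mᵢcᵢTᵢ = 156.45×60.2 + 46.4566×11.5 + 44.034×130.3 = 15690
T = 15690 / 246.9406 = 63.54 °C

T_f = 63.5 °C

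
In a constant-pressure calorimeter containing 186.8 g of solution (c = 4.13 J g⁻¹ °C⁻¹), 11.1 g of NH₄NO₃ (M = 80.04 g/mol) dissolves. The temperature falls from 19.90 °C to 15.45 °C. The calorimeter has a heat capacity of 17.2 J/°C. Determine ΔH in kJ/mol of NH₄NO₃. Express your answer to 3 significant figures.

|ΔT| = |15.45 − 19.90| = 4.45 °C
|q_surr| = (186.8 × 4.13 + 17.2) × 4.45 = 788.684 × 4.45 = 3510 J
n(NH₄NO₃) = 11.1 / 80.04 = 0.1387 mol
Temperature fell, so q_rxn = +|q_surr| = 3.510 kJ
ΔH = q_rxn / n = 25.31 kJ/mol

ΔH = 25.3 kJ/mol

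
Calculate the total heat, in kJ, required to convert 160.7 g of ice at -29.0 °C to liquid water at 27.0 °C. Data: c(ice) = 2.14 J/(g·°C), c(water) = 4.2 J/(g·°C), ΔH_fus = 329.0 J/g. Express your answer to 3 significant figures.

q = 81.1 kJ

q1 (heat ice -29.0→0.0 °C): 160.7 × 2.14 × 29.0 = 9973 J
q2 (melt at 0 °C): 160.7 × 329.0 = 52870 J
q3 (heat water 0.0→27.0 °C): 160.7 × 4.2 × 27.0 = 18223 J
Total: 9973 + 52870 + 18223 = 81066 J = 81.1 kJ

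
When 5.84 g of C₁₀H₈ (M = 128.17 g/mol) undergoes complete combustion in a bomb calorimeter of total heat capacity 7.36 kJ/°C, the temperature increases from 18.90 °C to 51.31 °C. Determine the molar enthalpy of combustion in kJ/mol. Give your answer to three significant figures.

ΔH = -5240 kJ/mol

ΔT = 51.31 − 18.90 = 32.41 °C
q_cal = C_cal × ΔT = 7.36 × 32.41 = 238.5376 kJ
n = 5.84 / 128.17 = 0.04556 mol
q_rxn = −q_cal = -238.5376 kJ
ΔH = -238.5376 / 0.04556 = -5236 kJ/mol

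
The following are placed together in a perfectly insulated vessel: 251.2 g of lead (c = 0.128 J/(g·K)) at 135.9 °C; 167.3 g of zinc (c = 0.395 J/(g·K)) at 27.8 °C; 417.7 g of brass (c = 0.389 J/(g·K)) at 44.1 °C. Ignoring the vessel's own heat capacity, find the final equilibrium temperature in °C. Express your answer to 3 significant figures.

Σ mᵢcᵢ(T − Tᵢ) = 0  ⇒  T = Σ mᵢcᵢTᵢ / Σ mᵢcᵢ
Σ mᵢcᵢ = 251.2×0.128 + 167.3×0.395 + 417.7×0.389 = 260.7224
Σ mᵢcᵢTᵢ = 32.1536×135.9 + 66.0835×27.8 + 162.4853×44.1 = 13372
T = 13372 / 260.7224 = 51.29 °C

T_f = 51.3 °C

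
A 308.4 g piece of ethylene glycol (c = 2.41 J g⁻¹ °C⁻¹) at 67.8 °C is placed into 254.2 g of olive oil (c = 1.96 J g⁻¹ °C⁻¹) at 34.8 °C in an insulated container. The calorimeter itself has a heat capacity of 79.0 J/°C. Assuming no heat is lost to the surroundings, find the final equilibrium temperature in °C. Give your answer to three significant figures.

Heat lost by ethylene glycol = heat gained by olive oil + calorimeter.
(308.4)(2.41)(67.8 − T) = [(254.2)(1.96) + 79.0](T − 34.8)
743.244 (67.8 − T) = 577.232 (T − 34.8)
50392 − 743.244 T = 577.232 T − 20088
70480 = 1320.476 T
T = 53.37 °C

T_f = 53.4 °C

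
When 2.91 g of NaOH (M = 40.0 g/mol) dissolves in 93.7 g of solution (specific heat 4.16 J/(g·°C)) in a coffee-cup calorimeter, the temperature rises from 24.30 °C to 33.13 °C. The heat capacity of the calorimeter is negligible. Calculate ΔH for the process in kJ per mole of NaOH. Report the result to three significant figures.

ΔH = -47.3 kJ/mol

|ΔT| = |33.13 − 24.30| = 8.83 °C
|q_surr| = (93.7 × 4.16) × 8.83 = 389.792 × 8.83 = 3442 J
n(NaOH) = 2.91 / 40.0 = 0.07275 mol
Temperature rose, so q_rxn = −|q_surr| = -3.442 kJ
ΔH = q_rxn / n = -47.31 kJ/mol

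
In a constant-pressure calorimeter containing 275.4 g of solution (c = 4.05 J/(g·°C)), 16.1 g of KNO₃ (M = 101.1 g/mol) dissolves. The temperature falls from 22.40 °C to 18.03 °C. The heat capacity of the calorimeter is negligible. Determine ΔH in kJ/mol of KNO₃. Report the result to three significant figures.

|ΔT| = |18.03 − 22.40| = 4.37 °C
|q_surr| = (275.4 × 4.05) × 4.37 = 1115.37 × 4.37 = 4874 J
n(KNO₃) = 16.1 / 101.1 = 0.1592 mol
Temperature fell, so q_rxn = +|q_surr| = 4.874 kJ
ΔH = q_rxn / n = 30.62 kJ/mol

ΔH = 30.6 kJ/mol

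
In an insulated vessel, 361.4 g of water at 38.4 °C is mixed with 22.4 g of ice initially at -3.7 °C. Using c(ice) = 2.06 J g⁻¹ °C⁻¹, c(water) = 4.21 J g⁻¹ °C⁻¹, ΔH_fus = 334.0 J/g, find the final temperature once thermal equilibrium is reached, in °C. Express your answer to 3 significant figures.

Heat to bring ice to 0 °C and melt it: q₁ = 22.4×2.06×3.7 + 22.4×334.0 = 7652.3 J
Heat the water can supply cooling to 0 °C: 361.4×4.21×38.4 = 58425.4 J > q₁, so all ice melts.
Energy balance: 361.4×4.21×(38.4 − T) = 7652.3 + 22.4×4.21×(T − 0)
1521.494(38.4 − T) = 7652.3 + 94.304 T
58425.4 − 7652.3 = 1615.798 T
T = 50773.1 / 1615.798 = 31.42 °C

T_f = 31.4 °C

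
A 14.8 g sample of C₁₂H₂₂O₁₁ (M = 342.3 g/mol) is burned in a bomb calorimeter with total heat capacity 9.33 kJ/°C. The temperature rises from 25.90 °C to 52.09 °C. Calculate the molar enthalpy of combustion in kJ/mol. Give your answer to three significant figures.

ΔH = -5650 kJ/mol

ΔT = 52.09 − 25.90 = 26.19 °C
q_cal = C_cal × ΔT = 9.33 × 26.19 = 244.3527 kJ
n = 14.8 / 342.3 = 0.04324 mol
q_rxn = −q_cal = -244.3527 kJ
ΔH = -244.3527 / 0.04324 = -5651 kJ/mol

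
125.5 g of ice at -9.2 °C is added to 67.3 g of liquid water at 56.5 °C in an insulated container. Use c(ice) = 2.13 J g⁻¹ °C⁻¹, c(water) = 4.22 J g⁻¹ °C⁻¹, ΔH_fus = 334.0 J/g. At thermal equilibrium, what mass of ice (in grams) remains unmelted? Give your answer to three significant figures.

Heat to warm all ice to 0 °C: 125.5×2.13×9.2 = 2459.3 J
Heat released by water cooling to 0 °C: 67.3×4.22×56.5 = 16046 J
16046 J < 2459.3 + 125.5×334.0 = 44376.3 J, so not all ice melts; final T = 0 °C.
Heat left for melting: 16046 − 2459.3 = 13586.7 J
Mass melted = 13586.7 / 334.0 = 40.68 g
Ice remaining = 125.5 − 40.68 = 84.82 g

m_ice remaining = 84.8 g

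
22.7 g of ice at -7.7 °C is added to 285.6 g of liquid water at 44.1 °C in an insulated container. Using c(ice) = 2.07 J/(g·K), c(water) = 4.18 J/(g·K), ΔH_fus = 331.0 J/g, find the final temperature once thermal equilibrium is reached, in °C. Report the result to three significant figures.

T_f = 34.7 °C

Heat to bring ice to 0 °C and melt it: q₁ = 22.7×2.07×7.7 + 22.7×331.0 = 7875.5 J
Heat the water can supply cooling to 0 °C: 285.6×4.18×44.1 = 52646.9 J > q₁, so all ice melts.
Energy balance: 285.6×4.18×(44.1 − T) = 7875.5 + 22.7×4.18×(T − 0)
1193.808(44.1 − T) = 7875.5 + 94.886 T
52646.9 − 7875.5 = 1288.694 T
T = 44771.4 / 1288.694 = 34.74 °C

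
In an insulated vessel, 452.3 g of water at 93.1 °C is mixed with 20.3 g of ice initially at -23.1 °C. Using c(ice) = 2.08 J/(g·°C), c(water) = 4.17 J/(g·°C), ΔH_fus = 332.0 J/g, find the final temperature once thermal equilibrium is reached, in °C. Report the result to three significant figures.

T_f = 85.2 °C

Heat to bring ice to 0 °C and melt it: q₁ = 20.3×2.08×23.1 + 20.3×332.0 = 7715.0 J
Heat the water can supply cooling to 0 °C: 452.3×4.17×93.1 = 175595 J > q₁, so all ice melts.
Energy balance: 452.3×4.17×(93.1 − T) = 7715.0 + 20.3×4.17×(T − 0)
1886.091(93.1 − T) = 7715.0 + 84.651 T
175595 − 7715.0 = 1970.742 T
T = 167880.0 / 1970.742 = 85.19 °C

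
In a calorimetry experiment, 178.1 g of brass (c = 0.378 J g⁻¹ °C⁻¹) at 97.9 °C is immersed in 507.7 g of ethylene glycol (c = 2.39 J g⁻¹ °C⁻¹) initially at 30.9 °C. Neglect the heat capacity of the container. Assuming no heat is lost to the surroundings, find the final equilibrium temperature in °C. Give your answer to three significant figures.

Heat lost by brass = heat gained by ethylene glycol.
(178.1)(0.378)(97.9 − T) = (507.7)(2.39)(T − 30.9)
67.3218 (97.9 − T) = 1213.403 (T − 30.9)
6590.8 − 67.3218 T = 1213.403 T − 37494
44084.8 = 1280.7248 T
T = 34.42 °C

T_f = 34.4 °C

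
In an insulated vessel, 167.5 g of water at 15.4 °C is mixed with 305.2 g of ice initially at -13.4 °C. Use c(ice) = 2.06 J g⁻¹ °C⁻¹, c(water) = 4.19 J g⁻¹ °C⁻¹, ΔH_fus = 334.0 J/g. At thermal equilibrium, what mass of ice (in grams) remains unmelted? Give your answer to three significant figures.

m_ice remaining = 298 g

Heat to warm all ice to 0 °C: 305.2×2.06×13.4 = 8424.7 J
Heat released by water cooling to 0 °C: 167.5×4.19×15.4 = 10808 J
10808 J < 8424.7 + 305.2×334.0 = 110361.5 J, so not all ice melts; final T = 0 °C.
Heat left for melting: 10808 − 8424.7 = 2383.3 J
Mass melted = 2383.3 / 334.0 = 7.136 g
Ice remaining = 305.2 − 7.136 = 298.064 g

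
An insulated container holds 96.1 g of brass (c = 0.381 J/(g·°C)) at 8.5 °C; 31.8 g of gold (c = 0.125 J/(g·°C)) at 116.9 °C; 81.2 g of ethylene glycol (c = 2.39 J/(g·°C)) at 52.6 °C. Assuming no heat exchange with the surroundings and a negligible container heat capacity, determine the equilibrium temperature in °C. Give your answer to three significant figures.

Σ mᵢcᵢ(T − Tᵢ) = 0  ⇒  T = Σ mᵢcᵢTᵢ / Σ mᵢcᵢ
Σ mᵢcᵢ = 96.1×0.381 + 31.8×0.125 + 81.2×2.39 = 234.6571
Σ mᵢcᵢTᵢ = 36.6141×8.5 + 3.975×116.9 + 194.068×52.6 = 10984
T = 10984 / 234.6571 = 46.81 °C

T_f = 46.8 °C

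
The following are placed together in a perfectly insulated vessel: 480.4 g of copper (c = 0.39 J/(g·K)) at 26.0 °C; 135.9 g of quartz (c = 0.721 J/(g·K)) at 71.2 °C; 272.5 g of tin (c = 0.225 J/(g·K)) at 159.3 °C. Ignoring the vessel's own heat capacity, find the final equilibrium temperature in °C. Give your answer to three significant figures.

T_f = 62.4 °C

Σ mᵢcᵢ(T − Tᵢ) = 0  ⇒  T = Σ mᵢcᵢTᵢ / Σ mᵢcᵢ
Σ mᵢcᵢ = 480.4×0.39 + 135.9×0.721 + 272.5×0.225 = 346.6524
Σ mᵢcᵢTᵢ = 187.356×26.0 + 97.9839×71.2 + 61.3125×159.3 = 21615
T = 21615 / 346.6524 = 62.35 °C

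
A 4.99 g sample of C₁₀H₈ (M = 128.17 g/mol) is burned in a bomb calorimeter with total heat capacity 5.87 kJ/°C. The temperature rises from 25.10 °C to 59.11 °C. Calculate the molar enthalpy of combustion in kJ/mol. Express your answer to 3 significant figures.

ΔH = -5130 kJ/mol

ΔT = 59.11 − 25.10 = 34.01 °C
q_cal = C_cal × ΔT = 5.87 × 34.01 = 199.6387 kJ
n = 4.99 / 128.17 = 0.03893 mol
q_rxn = −q_cal = -199.6387 kJ
ΔH = -199.6387 / 0.03893 = -5128 kJ/mol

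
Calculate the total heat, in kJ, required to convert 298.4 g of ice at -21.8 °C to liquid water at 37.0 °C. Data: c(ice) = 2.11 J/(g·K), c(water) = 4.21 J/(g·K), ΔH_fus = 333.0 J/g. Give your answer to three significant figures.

q1 (heat ice -21.8→0.0 °C): 298.4 × 2.11 × 21.8 = 13726 J
q2 (melt at 0 °C): 298.4 × 333.0 = 99367 J
q3 (heat water 0.0→37.0 °C): 298.4 × 4.21 × 37.0 = 46482 J
Total: 13726 + 99367 + 46482 = 159575 J = 160 kJ

q = 160 kJ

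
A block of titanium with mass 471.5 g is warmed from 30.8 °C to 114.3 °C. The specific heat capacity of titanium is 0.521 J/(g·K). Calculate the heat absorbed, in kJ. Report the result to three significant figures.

q = m c ΔT = 471.5 × 0.521 × (114.3 − 30.8)
q = 471.5 × 0.521 × 83.5 = 20510 J = 20.5 kJ

q = 20.5 kJ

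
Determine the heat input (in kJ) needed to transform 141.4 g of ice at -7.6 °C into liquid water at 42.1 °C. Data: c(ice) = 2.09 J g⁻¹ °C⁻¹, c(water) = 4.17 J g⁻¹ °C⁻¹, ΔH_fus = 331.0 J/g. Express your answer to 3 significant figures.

q = 73.9 kJ

q1 (heat ice -7.6→0.0 °C): 141.4 × 2.09 × 7.6 = 2246 J
q2 (melt at 0 °C): 141.4 × 331.0 = 46803 J
q3 (heat water 0.0→42.1 °C): 141.4 × 4.17 × 42.1 = 24824 J
Total: 2246 + 46803 + 24824 = 73873 J = 73.9 kJ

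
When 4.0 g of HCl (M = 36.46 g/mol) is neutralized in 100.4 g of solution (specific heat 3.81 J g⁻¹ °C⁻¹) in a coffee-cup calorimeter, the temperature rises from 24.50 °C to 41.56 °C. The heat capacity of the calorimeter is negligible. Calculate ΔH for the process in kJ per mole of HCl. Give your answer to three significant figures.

ΔH = -59.5 kJ/mol

|ΔT| = |41.56 − 24.50| = 17.06 °C
|q_surr| = (100.4 × 3.81) × 17.06 = 382.524 × 17.06 = 6526 J
n(HCl) = 4.0 / 36.46 = 0.1097 mol
Temperature rose, so q_rxn = −|q_surr| = -6.526 kJ
ΔH = q_rxn / n = -59.49 kJ/mol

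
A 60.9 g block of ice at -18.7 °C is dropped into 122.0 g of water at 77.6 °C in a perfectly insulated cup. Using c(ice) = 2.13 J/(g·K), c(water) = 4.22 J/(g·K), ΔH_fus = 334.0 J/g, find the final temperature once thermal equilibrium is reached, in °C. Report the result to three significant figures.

Heat to bring ice to 0 °C and melt it: q₁ = 60.9×2.13×18.7 + 60.9×334.0 = 22766 J
Heat the water can supply cooling to 0 °C: 122.0×4.22×77.6 = 39951.6 J > q₁, so all ice melts.
Energy balance: 122.0×4.22×(77.6 − T) = 22766 + 60.9×4.22×(T − 0)
514.84(77.6 − T) = 22766 + 256.998 T
39951.6 − 22766 = 771.838 T
T = 17185.6 / 771.838 = 22.27 °C

T_f = 22.3 °C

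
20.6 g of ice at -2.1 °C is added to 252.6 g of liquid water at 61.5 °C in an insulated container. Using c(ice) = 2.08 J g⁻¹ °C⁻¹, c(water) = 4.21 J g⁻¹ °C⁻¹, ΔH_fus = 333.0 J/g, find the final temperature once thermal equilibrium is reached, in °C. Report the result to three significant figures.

T_f = 50.8 °C

Heat to bring ice to 0 °C and melt it: q₁ = 20.6×2.08×2.1 + 20.6×333.0 = 6949.8 J
Heat the water can supply cooling to 0 °C: 252.6×4.21×61.5 = 65401.9 J > q₁, so all ice melts.
Energy balance: 252.6×4.21×(61.5 − T) = 6949.8 + 20.6×4.21×(T − 0)
1063.446(61.5 − T) = 6949.8 + 86.726 T
65401.9 − 6949.8 = 1150.172 T
T = 58452.1 / 1150.172 = 50.82 °C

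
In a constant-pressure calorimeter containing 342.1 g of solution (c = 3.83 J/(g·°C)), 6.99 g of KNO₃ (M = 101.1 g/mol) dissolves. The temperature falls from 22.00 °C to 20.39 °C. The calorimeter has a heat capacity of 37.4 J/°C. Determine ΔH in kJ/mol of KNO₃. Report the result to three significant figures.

ΔH = 31.4 kJ/mol

|ΔT| = |20.39 − 22.00| = 1.61 °C
|q_surr| = (342.1 × 3.83 + 37.4) × 1.61 = 1347.643 × 1.61 = 2170 J
n(KNO₃) = 6.99 / 101.1 = 0.06914 mol
Temperature fell, so q_rxn = +|q_surr| = 2.170 kJ
ΔH = q_rxn / n = 31.39 kJ/mol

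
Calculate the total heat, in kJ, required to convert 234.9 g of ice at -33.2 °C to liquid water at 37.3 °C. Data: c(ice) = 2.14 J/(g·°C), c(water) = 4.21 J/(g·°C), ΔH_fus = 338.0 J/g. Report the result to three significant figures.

q1 (heat ice -33.2→0.0 °C): 234.9 × 2.14 × 33.2 = 16689 J
q2 (melt at 0 °C): 234.9 × 338.0 = 79396 J
q3 (heat water 0.0→37.3 °C): 234.9 × 4.21 × 37.3 = 36887 J
Total: 16689 + 79396 + 36887 = 132972 J = 133 kJ

q = 133 kJ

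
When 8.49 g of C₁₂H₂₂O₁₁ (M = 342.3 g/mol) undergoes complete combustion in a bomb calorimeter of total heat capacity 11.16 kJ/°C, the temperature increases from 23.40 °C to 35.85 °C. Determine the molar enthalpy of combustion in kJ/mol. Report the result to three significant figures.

ΔH = -5600 kJ/mol

ΔT = 35.85 − 23.40 = 12.45 °C
q_cal = C_cal × ΔT = 11.16 × 12.45 = 138.942 kJ
n = 8.49 / 342.3 = 0.02480 mol
q_rxn = −q_cal = -138.942 kJ
ΔH = -138.942 / 0.02480 = -5603 kJ/mol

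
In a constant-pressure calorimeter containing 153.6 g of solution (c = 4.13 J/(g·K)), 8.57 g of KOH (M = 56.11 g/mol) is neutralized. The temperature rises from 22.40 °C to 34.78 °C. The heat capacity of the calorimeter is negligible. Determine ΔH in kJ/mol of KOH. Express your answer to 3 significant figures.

ΔH = -51.4 kJ/mol

|ΔT| = |34.78 − 22.40| = 12.38 °C
|q_surr| = (153.6 × 4.13) × 12.38 = 634.368 × 12.38 = 7853 J
n(KOH) = 8.57 / 56.11 = 0.1527 mol
Temperature rose, so q_rxn = −|q_surr| = -7.853 kJ
ΔH = q_rxn / n = -51.43 kJ/mol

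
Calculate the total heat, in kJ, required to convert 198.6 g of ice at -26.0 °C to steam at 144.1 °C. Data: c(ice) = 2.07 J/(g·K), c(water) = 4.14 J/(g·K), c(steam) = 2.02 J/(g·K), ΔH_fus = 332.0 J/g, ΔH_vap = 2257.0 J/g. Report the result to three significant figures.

q = 625 kJ

q1 (heat ice -26.0→0.0 °C): 198.6 × 2.07 × 26.0 = 10689 J
q2 (melt at 0 °C): 198.6 × 332.0 = 65935 J
q3 (heat water 0.0→100.0 °C): 198.6 × 4.14 × 100.0 = 82220 J
q4 (vaporize at 100 °C): 198.6 × 2257.0 = 448240 J
q5 (heat steam 100.0→144.1 °C): 198.6 × 2.02 × 44.1 = 17692 J
Total: 10689 + 65935 + 82220 + 448240 + 17692 = 624776 J = 625 kJ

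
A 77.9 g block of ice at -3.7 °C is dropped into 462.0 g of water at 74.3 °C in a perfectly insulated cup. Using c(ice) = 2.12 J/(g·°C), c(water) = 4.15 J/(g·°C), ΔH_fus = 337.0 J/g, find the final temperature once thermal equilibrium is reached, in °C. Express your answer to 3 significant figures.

T_f = 51.6 °C

Heat to bring ice to 0 °C and melt it: q₁ = 77.9×2.12×3.7 + 77.9×337.0 = 26863 J
Heat the water can supply cooling to 0 °C: 462.0×4.15×74.3 = 142455 J > q₁, so all ice melts.
Energy balance: 462.0×4.15×(74.3 − T) = 26863 + 77.9×4.15×(T − 0)
1917.3(74.3 − T) = 26863 + 323.285 T
142455 − 26863 = 2240.585 T
T = 115592 / 2240.585 = 51.59 °C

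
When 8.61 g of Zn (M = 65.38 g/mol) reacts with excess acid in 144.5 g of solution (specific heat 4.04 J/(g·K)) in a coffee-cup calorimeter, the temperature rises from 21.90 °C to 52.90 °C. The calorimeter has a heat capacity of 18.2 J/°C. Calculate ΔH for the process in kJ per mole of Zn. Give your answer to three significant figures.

ΔH = -142 kJ/mol

|ΔT| = |52.90 − 21.90| = 31.00 °C
|q_surr| = (144.5 × 4.04 + 18.2) × 31.00 = 601.98 × 31.00 = 18660 J
n(Zn) = 8.61 / 65.38 = 0.1317 mol
Temperature rose, so q_rxn = −|q_surr| = -18.66 kJ
ΔH = q_rxn / n = -141.7 kJ/mol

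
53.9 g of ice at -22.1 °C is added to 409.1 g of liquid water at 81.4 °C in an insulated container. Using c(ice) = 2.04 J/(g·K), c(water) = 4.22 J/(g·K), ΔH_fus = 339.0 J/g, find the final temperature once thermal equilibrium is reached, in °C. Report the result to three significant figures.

Heat to bring ice to 0 °C and melt it: q₁ = 53.9×2.04×22.1 + 53.9×339.0 = 20702 J
Heat the water can supply cooling to 0 °C: 409.1×4.22×81.4 = 140529 J > q₁, so all ice melts.
Energy balance: 409.1×4.22×(81.4 − T) = 20702 + 53.9×4.22×(T − 0)
1726.402(81.4 − T) = 20702 + 227.458 T
140529 − 20702 = 1953.860 T
T = 119827 / 1953.860 = 61.33 °C

T_f = 61.3 °C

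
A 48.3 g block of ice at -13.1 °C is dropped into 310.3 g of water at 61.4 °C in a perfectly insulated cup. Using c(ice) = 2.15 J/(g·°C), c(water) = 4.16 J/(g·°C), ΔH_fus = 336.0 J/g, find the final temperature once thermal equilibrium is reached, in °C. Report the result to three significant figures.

T_f = 41.3 °C

Heat to bring ice to 0 °C and melt it: q₁ = 48.3×2.15×13.1 + 48.3×336.0 = 17589 J
Heat the water can supply cooling to 0 °C: 310.3×4.16×61.4 = 79258.1 J > q₁, so all ice melts.
Energy balance: 310.3×4.16×(61.4 − T) = 17589 + 48.3×4.16×(T − 0)
1290.848(61.4 − T) = 17589 + 200.928 T
79258.1 − 17589 = 1491.776 T
T = 61669.1 / 1491.776 = 41.34 °C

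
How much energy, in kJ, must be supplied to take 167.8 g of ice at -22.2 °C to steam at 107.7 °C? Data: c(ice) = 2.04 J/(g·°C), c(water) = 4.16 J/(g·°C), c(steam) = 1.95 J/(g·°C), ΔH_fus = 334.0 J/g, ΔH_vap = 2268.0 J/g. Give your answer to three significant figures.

q1 (heat ice -22.2→0.0 °C): 167.8 × 2.04 × 22.2 = 7599 J
q2 (melt at 0 °C): 167.8 × 334.0 = 56045 J
q3 (heat water 0.0→100.0 °C): 167.8 × 4.16 × 100.0 = 69805 J
q4 (vaporize at 100 °C): 167.8 × 2268.0 = 380570 J
q5 (heat steam 100.0→107.7 °C): 167.8 × 1.95 × 7.7 = 2520 J
Total: 7599 + 56045 + 69805 + 380570 + 2520 = 516539 J = 517 kJ

q = 517 kJ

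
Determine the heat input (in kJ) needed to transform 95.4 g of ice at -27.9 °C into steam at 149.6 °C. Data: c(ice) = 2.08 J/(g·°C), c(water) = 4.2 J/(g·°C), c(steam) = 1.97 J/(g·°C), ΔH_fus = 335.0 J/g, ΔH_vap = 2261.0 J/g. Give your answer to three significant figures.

q = 303 kJ

q1 (heat ice -27.9→0.0 °C): 95.4 × 2.08 × 27.9 = 5536 J
q2 (melt at 0 °C): 95.4 × 335.0 = 31959 J
q3 (heat water 0.0→100.0 °C): 95.4 × 4.2 × 100.0 = 40068 J
q4 (vaporize at 100 °C): 95.4 × 2261.0 = 215699 J
q5 (heat steam 100.0→149.6 °C): 95.4 × 1.97 × 49.6 = 9322 J
Total: 5536 + 31959 + 40068 + 215699 + 9322 = 302584 J = 303 kJ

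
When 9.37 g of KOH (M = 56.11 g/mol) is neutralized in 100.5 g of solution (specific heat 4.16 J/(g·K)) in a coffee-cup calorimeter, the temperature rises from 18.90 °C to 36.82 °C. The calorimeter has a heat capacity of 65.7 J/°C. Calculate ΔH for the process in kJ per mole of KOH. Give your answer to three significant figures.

|ΔT| = |36.82 − 18.90| = 17.92 °C
|q_surr| = (100.5 × 4.16 + 65.7) × 17.92 = 483.78 × 17.92 = 8669 J
n(KOH) = 9.37 / 56.11 = 0.1670 mol
Temperature rose, so q_rxn = −|q_surr| = -8.669 kJ
ΔH = q_rxn / n = -51.91 kJ/mol

ΔH = -51.9 kJ/mol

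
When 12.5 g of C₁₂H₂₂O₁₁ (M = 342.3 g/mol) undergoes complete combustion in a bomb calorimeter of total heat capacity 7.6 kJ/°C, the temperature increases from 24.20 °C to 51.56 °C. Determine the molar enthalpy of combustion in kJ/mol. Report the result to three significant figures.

ΔH = -5690 kJ/mol

ΔT = 51.56 − 24.20 = 27.36 °C
q_cal = C_cal × ΔT = 7.6 × 27.36 = 207.936 kJ
n = 12.5 / 342.3 = 0.03652 mol
q_rxn = −q_cal = -207.936 kJ
ΔH = -207.936 / 0.03652 = -5694 kJ/mol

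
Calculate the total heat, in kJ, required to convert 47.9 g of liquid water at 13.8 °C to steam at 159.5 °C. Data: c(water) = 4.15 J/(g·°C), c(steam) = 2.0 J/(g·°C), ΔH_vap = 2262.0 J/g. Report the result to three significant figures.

q1 (heat water 13.8→100.0 °C): 47.9 × 4.15 × 86.2 = 17135 J
q2 (vaporize at 100 °C): 47.9 × 2262.0 = 108350 J
q3 (heat steam 100.0→159.5 °C): 47.9 × 2.0 × 59.5 = 5700 J
Total: 17135 + 108350 + 5700 = 131185 J = 131 kJ

q = 131 kJ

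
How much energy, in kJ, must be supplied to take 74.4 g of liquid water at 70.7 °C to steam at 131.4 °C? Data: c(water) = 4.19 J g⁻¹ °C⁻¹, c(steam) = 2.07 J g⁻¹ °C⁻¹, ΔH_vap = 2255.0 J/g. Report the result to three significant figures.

q = 182 kJ

q1 (heat water 70.7→100.0 °C): 74.4 × 4.19 × 29.3 = 9134 J
q2 (vaporize at 100 °C): 74.4 × 2255.0 = 167772 J
q3 (heat steam 100.0→131.4 °C): 74.4 × 2.07 × 31.4 = 4836 J
Total: 9134 + 167772 + 4836 = 181742 J = 182 kJ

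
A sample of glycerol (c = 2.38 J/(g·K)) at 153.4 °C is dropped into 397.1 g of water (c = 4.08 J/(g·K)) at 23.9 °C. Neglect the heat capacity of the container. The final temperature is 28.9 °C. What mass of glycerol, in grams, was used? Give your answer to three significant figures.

m = 27.3 g

q_gained = (397.1 × 4.08) × (28.9 − 23.9) = 8101 J
q_lost = m × 2.38 × (153.4 − 28.9) = 296.31 m
m = 8101 / 296.31 = 27.3 g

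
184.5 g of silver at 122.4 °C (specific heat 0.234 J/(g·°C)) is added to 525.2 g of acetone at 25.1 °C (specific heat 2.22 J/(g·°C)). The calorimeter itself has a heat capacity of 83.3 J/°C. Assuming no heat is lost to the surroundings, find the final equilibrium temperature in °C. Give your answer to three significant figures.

Heat lost by silver = heat gained by acetone + calorimeter.
(184.5)(0.234)(122.4 − T) = [(525.2)(2.22) + 83.3](T − 25.1)
43.173 (122.4 − T) = 1249.244 (T − 25.1)
5284.4 − 43.173 T = 1249.244 T − 31356
36640.4 = 1292.417 T
T = 28.35 °C

T_f = 28.4 °C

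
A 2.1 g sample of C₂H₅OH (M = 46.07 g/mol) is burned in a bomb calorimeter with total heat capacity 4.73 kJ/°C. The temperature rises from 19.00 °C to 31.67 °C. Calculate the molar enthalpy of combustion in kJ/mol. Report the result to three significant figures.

ΔH = -1310 kJ/mol

ΔT = 31.67 − 19.00 = 12.67 °C
q_cal = C_cal × ΔT = 4.73 × 12.67 = 59.9291 kJ
n = 2.1 / 46.07 = 0.04558 mol
q_rxn = −q_cal = -59.9291 kJ
ΔH = -59.9291 / 0.04558 = -1314.8 kJ/mol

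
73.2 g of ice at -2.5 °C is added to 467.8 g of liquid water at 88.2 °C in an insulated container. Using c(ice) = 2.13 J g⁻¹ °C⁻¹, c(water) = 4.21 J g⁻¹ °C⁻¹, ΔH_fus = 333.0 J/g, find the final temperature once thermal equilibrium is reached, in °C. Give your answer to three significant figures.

Heat to bring ice to 0 °C and melt it: q₁ = 73.2×2.13×2.5 + 73.2×333.0 = 24765 J
Heat the water can supply cooling to 0 °C: 467.8×4.21×88.2 = 173704 J > q₁, so all ice melts.
Energy balance: 467.8×4.21×(88.2 − T) = 24765 + 73.2×4.21×(T − 0)
1969.438(88.2 − T) = 24765 + 308.172 T
173704 − 24765 = 2277.610 T
T = 148939 / 2277.610 = 65.39 °C

T_f = 65.4 °C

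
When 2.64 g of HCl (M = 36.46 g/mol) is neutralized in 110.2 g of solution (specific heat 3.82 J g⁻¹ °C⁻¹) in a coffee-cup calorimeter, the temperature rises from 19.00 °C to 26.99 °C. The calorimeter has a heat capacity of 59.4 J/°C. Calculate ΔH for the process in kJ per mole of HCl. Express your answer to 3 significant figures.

ΔH = -53.0 kJ/mol

|ΔT| = |26.99 − 19.00| = 7.99 °C
|q_surr| = (110.2 × 3.82 + 59.4) × 7.99 = 480.364 × 7.99 = 3838 J
n(HCl) = 2.64 / 36.46 = 0.07241 mol
Temperature rose, so q_rxn = −|q_surr| = -3.838 kJ
ΔH = q_rxn / n = -53.00 kJ/mol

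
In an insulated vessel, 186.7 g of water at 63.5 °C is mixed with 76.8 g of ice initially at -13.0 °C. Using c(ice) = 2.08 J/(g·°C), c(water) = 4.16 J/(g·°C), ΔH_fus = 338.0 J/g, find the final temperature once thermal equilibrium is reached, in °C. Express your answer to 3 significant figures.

Heat to bring ice to 0 °C and melt it: q₁ = 76.8×2.08×13.0 + 76.8×338.0 = 28035 J
Heat the water can supply cooling to 0 °C: 186.7×4.16×63.5 = 49318.7 J > q₁, so all ice melts.
Energy balance: 186.7×4.16×(63.5 − T) = 28035 + 76.8×4.16×(T − 0)
776.672(63.5 − T) = 28035 + 319.488 T
49318.7 − 28035 = 1096.160 T
T = 21283.7 / 1096.160 = 19.42 °C

T_f = 19.4 °C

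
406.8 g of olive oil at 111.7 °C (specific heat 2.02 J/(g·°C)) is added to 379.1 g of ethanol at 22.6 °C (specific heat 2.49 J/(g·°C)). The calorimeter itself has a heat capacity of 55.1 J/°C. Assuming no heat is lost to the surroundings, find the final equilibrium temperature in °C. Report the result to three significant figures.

Heat lost by olive oil = heat gained by ethanol + calorimeter.
(406.8)(2.02)(111.7 − T) = [(379.1)(2.49) + 55.1](T − 22.6)
821.736 (111.7 − T) = 999.059 (T − 22.6)
91788 − 821.736 T = 999.059 T − 22579
114367 = 1820.795 T
T = 62.81 °C

T_f = 62.8 °C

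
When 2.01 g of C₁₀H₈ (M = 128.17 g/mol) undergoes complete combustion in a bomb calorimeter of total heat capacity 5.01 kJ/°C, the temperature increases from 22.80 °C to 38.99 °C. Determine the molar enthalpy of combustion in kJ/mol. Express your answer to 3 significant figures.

ΔH = -5170 kJ/mol

ΔT = 38.99 − 22.80 = 16.19 °C
q_cal = C_cal × ΔT = 5.01 × 16.19 = 81.1119 kJ
n = 2.01 / 128.17 = 0.01568 mol
q_rxn = −q_cal = -81.1119 kJ
ΔH = -81.1119 / 0.01568 = -5173 kJ/mol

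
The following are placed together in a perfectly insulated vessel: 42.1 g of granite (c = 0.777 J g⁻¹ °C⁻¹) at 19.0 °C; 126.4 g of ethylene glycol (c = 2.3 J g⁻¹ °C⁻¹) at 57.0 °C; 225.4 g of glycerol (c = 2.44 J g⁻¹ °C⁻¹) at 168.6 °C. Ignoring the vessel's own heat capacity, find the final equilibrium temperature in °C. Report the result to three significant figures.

T_f = 126 °C

Σ mᵢcᵢ(T − Tᵢ) = 0  ⇒  T = Σ mᵢcᵢTᵢ / Σ mᵢcᵢ
Σ mᵢcᵢ = 42.1×0.777 + 126.4×2.3 + 225.4×2.44 = 873.4077
Σ mᵢcᵢTᵢ = 32.7117×19.0 + 290.72×57.0 + 549.976×168.6 = 109920
T = 109920 / 873.4077 = 125.9 °C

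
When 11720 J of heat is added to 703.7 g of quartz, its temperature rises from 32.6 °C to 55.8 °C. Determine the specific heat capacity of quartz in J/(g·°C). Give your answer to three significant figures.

c = 0.718 J/(g·°C)

c = q / (m ΔT) = 11720 / (703.7 × 23.2)
c = 11720 / 16325.84 = 0.718 J/(g·°C)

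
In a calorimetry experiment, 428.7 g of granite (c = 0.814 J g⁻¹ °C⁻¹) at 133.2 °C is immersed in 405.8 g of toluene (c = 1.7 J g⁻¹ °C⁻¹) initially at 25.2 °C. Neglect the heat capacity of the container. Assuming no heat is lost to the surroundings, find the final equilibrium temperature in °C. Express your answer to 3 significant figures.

T_f = 61.5 °C

Heat lost by granite = heat gained by toluene.
(428.7)(0.814)(133.2 − T) = (405.8)(1.7)(T − 25.2)
348.9618 (133.2 − T) = 689.86 (T − 25.2)
46482 − 348.9618 T = 689.86 T − 17384
63866 = 1038.8218 T
T = 61.48 °C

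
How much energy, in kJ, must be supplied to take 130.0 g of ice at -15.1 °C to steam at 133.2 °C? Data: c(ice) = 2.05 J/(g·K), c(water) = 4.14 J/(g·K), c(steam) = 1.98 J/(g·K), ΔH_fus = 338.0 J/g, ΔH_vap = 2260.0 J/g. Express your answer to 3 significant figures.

q1 (heat ice -15.1→0.0 °C): 130.0 × 2.05 × 15.1 = 4024 J
q2 (melt at 0 °C): 130.0 × 338.0 = 43940 J
q3 (heat water 0.0→100.0 °C): 130.0 × 4.14 × 100.0 = 53820 J
q4 (vaporize at 100 °C): 130.0 × 2260.0 = 293800 J
q5 (heat steam 100.0→133.2 °C): 130.0 × 1.98 × 33.2 = 8546 J
Total: 4024 + 43940 + 53820 + 293800 + 8546 = 404130 J = 404 kJ

q = 404 kJ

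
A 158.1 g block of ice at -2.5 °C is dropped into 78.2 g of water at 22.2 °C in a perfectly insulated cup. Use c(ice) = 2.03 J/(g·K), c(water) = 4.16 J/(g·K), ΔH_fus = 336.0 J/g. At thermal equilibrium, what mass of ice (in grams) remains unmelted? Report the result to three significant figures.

m_ice remaining = 139 g

Heat to warm all ice to 0 °C: 158.1×2.03×2.5 = 802.36 J
Heat released by water cooling to 0 °C: 78.2×4.16×22.2 = 7221.9 J
7221.9 J < 802.36 + 158.1×336.0 = 53923.96 J, so not all ice melts; final T = 0 °C.
Heat left for melting: 7221.9 − 802.36 = 6419.54 J
Mass melted = 6419.54 / 336.0 = 19.11 g
Ice remaining = 158.1 − 19.11 = 138.99 g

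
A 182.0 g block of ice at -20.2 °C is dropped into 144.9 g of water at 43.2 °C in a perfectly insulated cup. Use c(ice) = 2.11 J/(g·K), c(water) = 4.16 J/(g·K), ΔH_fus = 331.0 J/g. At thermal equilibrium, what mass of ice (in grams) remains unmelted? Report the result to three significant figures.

m_ice remaining = 127 g

Heat to warm all ice to 0 °C: 182.0×2.11×20.2 = 7757.2 J
Heat released by water cooling to 0 °C: 144.9×4.16×43.2 = 26040 J
26040 J < 7757.2 + 182.0×331.0 = 67999.2 J, so not all ice melts; final T = 0 °C.
Heat left for melting: 26040 − 7757.2 = 18282.8 J
Mass melted = 18282.8 / 331.0 = 55.24 g
Ice remaining = 182.0 − 55.24 = 126.76 g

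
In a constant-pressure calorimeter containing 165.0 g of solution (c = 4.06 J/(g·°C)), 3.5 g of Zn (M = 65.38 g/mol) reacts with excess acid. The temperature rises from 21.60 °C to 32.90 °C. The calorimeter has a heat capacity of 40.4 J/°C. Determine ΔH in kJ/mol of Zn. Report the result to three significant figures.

|ΔT| = |32.90 − 21.60| = 11.30 °C
|q_surr| = (165.0 × 4.06 + 40.4) × 11.30 = 710.3 × 11.30 = 8026 J
n(Zn) = 3.5 / 65.38 = 0.05353 mol
Temperature rose, so q_rxn = −|q_surr| = -8.026 kJ
ΔH = q_rxn / n = -149.9 kJ/mol

ΔH = -150 kJ/mol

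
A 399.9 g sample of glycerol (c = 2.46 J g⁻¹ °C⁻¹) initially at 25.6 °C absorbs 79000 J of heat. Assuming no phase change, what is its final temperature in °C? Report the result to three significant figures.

T_f = 106 °C

ΔT = q / (m c) = 79000 / (399.9 × 2.46) = 80.30 °C
T_f = 25.6 + 80.30 = 105.90 °C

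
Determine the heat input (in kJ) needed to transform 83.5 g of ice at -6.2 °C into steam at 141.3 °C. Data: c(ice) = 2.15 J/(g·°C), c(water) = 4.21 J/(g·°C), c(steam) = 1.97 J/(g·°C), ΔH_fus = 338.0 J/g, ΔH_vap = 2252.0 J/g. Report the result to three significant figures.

q1 (heat ice -6.2→0.0 °C): 83.5 × 2.15 × 6.2 = 1113 J
q2 (melt at 0 °C): 83.5 × 338.0 = 28223 J
q3 (heat water 0.0→100.0 °C): 83.5 × 4.21 × 100.0 = 35154 J
q4 (vaporize at 100 °C): 83.5 × 2252.0 = 188042 J
q5 (heat steam 100.0→141.3 °C): 83.5 × 1.97 × 41.3 = 6794 J
Total: 1113 + 28223 + 35154 + 188042 + 6794 = 259326 J = 259 kJ

q = 259 kJ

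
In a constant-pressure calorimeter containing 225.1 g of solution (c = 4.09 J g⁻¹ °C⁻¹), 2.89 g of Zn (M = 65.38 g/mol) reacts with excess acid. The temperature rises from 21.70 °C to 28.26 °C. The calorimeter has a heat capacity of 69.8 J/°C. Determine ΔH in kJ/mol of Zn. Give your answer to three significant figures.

ΔH = -147 kJ/mol

|ΔT| = |28.26 − 21.70| = 6.56 °C
|q_surr| = (225.1 × 4.09 + 69.8) × 6.56 = 990.459 × 6.56 = 6497 J
n(Zn) = 2.89 / 65.38 = 0.04420 mol
Temperature rose, so q_rxn = −|q_surr| = -6.497 kJ
ΔH = q_rxn / n = -147.0 kJ/mol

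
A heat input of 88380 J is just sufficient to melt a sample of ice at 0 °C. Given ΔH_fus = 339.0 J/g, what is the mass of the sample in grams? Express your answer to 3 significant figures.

m = 261 g

m = q / ΔH_fus = 88380 J / 339.0 J/g = 261 g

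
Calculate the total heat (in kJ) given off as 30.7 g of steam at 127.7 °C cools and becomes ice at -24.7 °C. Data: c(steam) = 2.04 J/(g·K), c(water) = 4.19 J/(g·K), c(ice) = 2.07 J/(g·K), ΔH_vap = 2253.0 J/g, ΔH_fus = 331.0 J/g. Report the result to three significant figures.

q1 (cool steam 127.7→100 °C): 30.7 × 2.04 × 27.7 = 1735 J
q2 (condense at 100 °C): 30.7 × 2253.0 = 69167 J
q3 (cool water 100→0 °C): 30.7 × 4.19 × 100.0 = 12863 J
q4 (freeze at 0 °C): 30.7 × 331.0 = 10162 J
q5 (cool ice 0→-24.7 °C): 30.7 × 2.07 × 24.7 = 1570 J
Total: 1735 + 69167 + 12863 + 10162 + 1570 = 95497 J = 95.5 kJ

q = 95.5 kJ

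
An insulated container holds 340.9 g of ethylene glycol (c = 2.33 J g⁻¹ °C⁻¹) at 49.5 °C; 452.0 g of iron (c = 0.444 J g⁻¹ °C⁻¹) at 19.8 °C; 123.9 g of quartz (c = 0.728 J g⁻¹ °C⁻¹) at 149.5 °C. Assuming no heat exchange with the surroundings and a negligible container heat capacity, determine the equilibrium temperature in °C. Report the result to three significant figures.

T_f = 52.3 °C

Σ mᵢcᵢ(T − Tᵢ) = 0  ⇒  T = Σ mᵢcᵢTᵢ / Σ mᵢcᵢ
Σ mᵢcᵢ = 340.9×2.33 + 452.0×0.444 + 123.9×0.728 = 1085.1842
Σ mᵢcᵢTᵢ = 794.297×49.5 + 200.688×19.8 + 90.1992×149.5 = 56776
T = 56776 / 1085.1842 = 52.32 °C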